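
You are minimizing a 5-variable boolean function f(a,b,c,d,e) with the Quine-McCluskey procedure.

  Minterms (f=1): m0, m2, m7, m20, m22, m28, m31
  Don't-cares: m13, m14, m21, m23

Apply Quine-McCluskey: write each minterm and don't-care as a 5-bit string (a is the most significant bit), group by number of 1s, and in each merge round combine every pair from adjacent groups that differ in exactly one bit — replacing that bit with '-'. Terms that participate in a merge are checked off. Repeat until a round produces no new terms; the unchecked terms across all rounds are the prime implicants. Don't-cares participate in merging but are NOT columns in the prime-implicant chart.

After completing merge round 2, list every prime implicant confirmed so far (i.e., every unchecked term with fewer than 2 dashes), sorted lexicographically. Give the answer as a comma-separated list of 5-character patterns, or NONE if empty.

[col 0] 00000*, 00010*, 00111*, 01101, 01110, 10100*, 10101*, 10110*, 10111*, 11100*, 11111*
[col 1] -0111, 000-0, 1-100, 1-111, 101-0*, 101-1*, 1010-*, 1011-*
[col 2] 101--
Prime implicants: -0111, 000-0, 01101, 01110, 1-100, 1-111, 101--

-0111, 000-0, 01101, 01110, 1-100, 1-111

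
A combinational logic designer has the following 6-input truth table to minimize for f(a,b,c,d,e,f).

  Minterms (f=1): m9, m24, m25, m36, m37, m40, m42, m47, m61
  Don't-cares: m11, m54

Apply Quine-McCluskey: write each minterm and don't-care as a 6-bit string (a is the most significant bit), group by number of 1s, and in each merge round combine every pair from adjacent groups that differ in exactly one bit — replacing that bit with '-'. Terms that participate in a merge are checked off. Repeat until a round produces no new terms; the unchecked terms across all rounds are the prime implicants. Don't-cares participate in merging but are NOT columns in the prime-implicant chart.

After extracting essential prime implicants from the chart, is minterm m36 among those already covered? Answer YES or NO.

Round 0: 001001✓ 001011✓ 011000✓ 011001✓ 100100✓ 100101✓ 101000✓ 101010✓ 101111 110110 111101
Round 1: 0-1001 0010-1 01100- 10010- 1010-0
PIs = {0-1001, 0010-1, 01100-, 10010-, 1010-0, 101111, 110110, 111101}
Coverage chart:
  m9: 0-1001,0010-1
  m24: 01100- ←essential
  m25: 0-1001,01100-
  m36: 10010- ←essential
  m37: 10010- ←essential
  m40: 1010-0 ←essential
  m42: 1010-0 ←essential
  m47: 101111 ←essential
  m61: 111101 ←essential
Essential: 01100-, 10010-, 1010-0, 101111, 111101

YES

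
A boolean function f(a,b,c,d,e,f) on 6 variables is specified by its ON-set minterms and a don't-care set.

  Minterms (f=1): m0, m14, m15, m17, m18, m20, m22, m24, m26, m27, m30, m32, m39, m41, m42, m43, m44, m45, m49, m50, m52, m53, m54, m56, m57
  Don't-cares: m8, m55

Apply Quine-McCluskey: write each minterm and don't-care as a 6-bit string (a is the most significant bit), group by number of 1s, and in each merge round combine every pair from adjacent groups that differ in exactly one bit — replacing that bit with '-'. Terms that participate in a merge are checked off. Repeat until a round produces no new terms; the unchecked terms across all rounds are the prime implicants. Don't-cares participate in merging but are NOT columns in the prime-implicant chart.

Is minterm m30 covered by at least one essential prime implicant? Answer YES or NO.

size-2^0 implicants → 000000(✓)  001000(✓)  001110(✓)  001111(✓)  010001(✓)  010010(✓)  010100(✓)  010110(✓)  011000(✓)  011010(✓)  011011(✓)  011110(✓)  100000(✓)  100111(✓)  101001(✓)  101010(✓)  101011(✓)  101100(✓)  101101(✓)  110001(✓)  110010(✓)  110100(✓)  110101(✓)  110110(✓)  110111(✓)  111000(✓)  111001(✓)
size-2^1 implicants → -00000  -10001  -10010(✓)  -10100(✓)  -10110(✓)  -11000  0-1000  0-1110  00-000  00111-  01-010(✓)  01-110(✓)  010-10(✓)  0101-0(✓)  011-10(✓)  0110-0  01101-  1-0111  1-1001  101-01  1010-1  10101-  10110-  11-001  110-01  110-10(✓)  1101-0(✓)  1101-1(✓)  11010-(✓)  11011-(✓)  11100-
size-2^2 implicants → -10-10  -101-0  01--10  1101--
Unchecked terms (primes): -00000, -10-10, -10001, -101-0, -11000, 0-1000, 0-1110, 00-000, 00111-, 01--10, 0110-0, 01101-, 1-0111, 1-1001, 101-01, 1010-1, 10101-, 10110-, 11-001, 110-01, 1101--, 11100-
Minterm coverage:
  m0 ⊆ -00000,00-000
  m14 ⊆ 0-1110,00111-
  m15 ⊆ 00111- [E]
  m17 ⊆ -10001 [E]
  m18 ⊆ -10-10,01--10
  m20 ⊆ -101-0 [E]
  m22 ⊆ -10-10,-101-0,01--10
  m24 ⊆ -11000,0-1000,0110-0
  m26 ⊆ 01--10,0110-0,01101-
  m27 ⊆ 01101- [E]
  m30 ⊆ 0-1110,01--10
  m32 ⊆ -00000 [E]
  m39 ⊆ 1-0111 [E]
  m41 ⊆ 1-1001,101-01,1010-1
  m42 ⊆ 10101- [E]
  m43 ⊆ 1010-1,10101-
  m44 ⊆ 10110- [E]
  m45 ⊆ 101-01,10110-
  m49 ⊆ -10001,11-001,110-01
  m50 ⊆ -10-10 [E]
  m52 ⊆ -101-0,1101--
  m53 ⊆ 110-01,1101--
  m54 ⊆ -10-10,-101-0,1101--
  m56 ⊆ -11000,11100-
  m57 ⊆ 1-1001,11-001,11100-
E = {-00000, -10-10, -10001, -101-0, 00111-, 01101-, 1-0111, 10101-, 10110-}

NO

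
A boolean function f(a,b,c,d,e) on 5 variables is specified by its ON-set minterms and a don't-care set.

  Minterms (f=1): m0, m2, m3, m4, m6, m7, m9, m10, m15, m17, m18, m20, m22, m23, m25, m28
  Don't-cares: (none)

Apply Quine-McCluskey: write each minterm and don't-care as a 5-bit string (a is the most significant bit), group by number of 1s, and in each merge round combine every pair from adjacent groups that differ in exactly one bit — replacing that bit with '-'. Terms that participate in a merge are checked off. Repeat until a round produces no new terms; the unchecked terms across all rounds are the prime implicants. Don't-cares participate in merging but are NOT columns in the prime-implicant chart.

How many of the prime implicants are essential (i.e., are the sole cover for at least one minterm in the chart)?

Round 0: 00000✓ 00010✓ 00011✓ 00100✓ 00110✓ 00111✓ 01001✓ 01010✓ 01111✓ 10001✓ 10010✓ 10100✓ 10110✓ 10111✓ 11001✓ 11100✓
Round 1: -0010✓ -0100✓ -0110✓ -0111✓ -1001 0-010 0-111 00-00✓ 00-10✓ 00-11✓ 000-0✓ 0001-✓ 001-0✓ 0011-✓ 1-001 1-100 10-10✓ 101-0✓ 1011-✓
Round 2: -0-10 -01-0 -011- 00--0 00-1-
PIs = {-0-10, -01-0, -011-, -1001, 0-010, 0-111, 00--0, 00-1-, 1-001, 1-100}
Coverage chart:
  m0: 00--0 ←essential
  m2: -0-10,0-010,00--0,00-1-
  m3: 00-1- ←essential
  m4: -01-0,00--0
  m6: -0-10,-01-0,-011-,00--0,00-1-
  m7: -011-,0-111,00-1-
  m9: -1001 ←essential
  m10: 0-010 ←essential
  m15: 0-111 ←essential
  m17: 1-001 ←essential
  m18: -0-10 ←essential
  m20: -01-0,1-100
  m22: -0-10,-01-0,-011-
  m23: -011- ←essential
  m25: -1001,1-001
  m28: 1-100 ←essential
Essential: -0-10, -011-, -1001, 0-010, 0-111, 00--0, 00-1-, 1-001, 1-100

9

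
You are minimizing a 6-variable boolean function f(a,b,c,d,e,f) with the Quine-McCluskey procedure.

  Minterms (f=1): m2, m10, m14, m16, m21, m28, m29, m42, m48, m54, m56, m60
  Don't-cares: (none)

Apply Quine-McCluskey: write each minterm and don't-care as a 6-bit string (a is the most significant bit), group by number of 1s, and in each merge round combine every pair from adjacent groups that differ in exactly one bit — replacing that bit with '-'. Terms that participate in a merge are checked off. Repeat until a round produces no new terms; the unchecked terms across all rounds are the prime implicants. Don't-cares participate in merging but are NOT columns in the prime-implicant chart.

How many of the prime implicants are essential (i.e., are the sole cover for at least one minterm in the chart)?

6

Round 0: 000010✓ 001010✓ 001110✓ 010000✓ 010101✓ 011100✓ 011101✓ 101010✓ 110000✓ 110110 111000✓ 111100✓
Round 1: -01010 -10000 -11100 00-010 001-10 01-101 01110- 11-000 111-00
PIs = {-01010, -10000, -11100, 00-010, 001-10, 01-101, 01110-, 11-000, 110110, 111-00}
Coverage chart:
  m2: 00-010 ←essential
  m10: -01010,00-010,001-10
  m14: 001-10 ←essential
  m16: -10000 ←essential
  m21: 01-101 ←essential
  m28: -11100,01110-
  m29: 01-101,01110-
  m42: -01010 ←essential
  m48: -10000,11-000
  m54: 110110 ←essential
  m56: 11-000,111-00
  m60: -11100,111-00
Essential: -01010, -10000, 00-010, 001-10, 01-101, 110110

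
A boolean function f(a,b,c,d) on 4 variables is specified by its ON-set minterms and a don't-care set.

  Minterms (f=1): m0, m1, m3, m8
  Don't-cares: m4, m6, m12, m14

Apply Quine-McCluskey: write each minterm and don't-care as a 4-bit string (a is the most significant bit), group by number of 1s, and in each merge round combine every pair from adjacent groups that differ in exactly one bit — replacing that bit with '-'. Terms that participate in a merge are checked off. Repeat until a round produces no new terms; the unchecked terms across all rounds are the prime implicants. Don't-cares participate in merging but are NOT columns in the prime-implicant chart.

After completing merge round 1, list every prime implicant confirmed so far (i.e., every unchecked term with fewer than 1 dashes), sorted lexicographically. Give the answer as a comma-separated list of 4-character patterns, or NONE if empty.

size-2^0 implicants → 0000(✓)  0001(✓)  0011(✓)  0100(✓)  0110(✓)  1000(✓)  1100(✓)  1110(✓)
size-2^1 implicants → -000(✓)  -100(✓)  -110(✓)  0-00(✓)  00-1  000-  01-0(✓)  1-00(✓)  11-0(✓)
size-2^2 implicants → --00  -1-0
Unchecked terms (primes): --00, -1-0, 00-1, 000-

NONE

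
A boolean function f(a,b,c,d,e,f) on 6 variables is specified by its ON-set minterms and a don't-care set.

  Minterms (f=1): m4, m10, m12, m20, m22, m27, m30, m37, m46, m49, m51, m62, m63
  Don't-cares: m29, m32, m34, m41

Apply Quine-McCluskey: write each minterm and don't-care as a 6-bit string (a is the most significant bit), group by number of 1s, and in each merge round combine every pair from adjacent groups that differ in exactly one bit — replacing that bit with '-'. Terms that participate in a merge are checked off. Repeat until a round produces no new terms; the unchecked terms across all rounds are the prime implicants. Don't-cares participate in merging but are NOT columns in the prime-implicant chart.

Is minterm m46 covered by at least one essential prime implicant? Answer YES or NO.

YES

size-2^0 implicants → 000100(✓)  001010  001100(✓)  010100(✓)  010110(✓)  011011  011101  011110(✓)  100000(✓)  100010(✓)  100101  101001  101110(✓)  110001(✓)  110011(✓)  111110(✓)  111111(✓)
size-2^1 implicants → -11110  0-0100  00-100  01-110  0101-0  1-1110  1000-0  1100-1  11111-
Unchecked terms (primes): -11110, 0-0100, 00-100, 001010, 01-110, 0101-0, 011011, 011101, 1-1110, 1000-0, 100101, 101001, 1100-1, 11111-
Minterm coverage:
  m4 ⊆ 0-0100,00-100
  m10 ⊆ 001010 [E]
  m12 ⊆ 00-100 [E]
  m20 ⊆ 0-0100,0101-0
  m22 ⊆ 01-110,0101-0
  m27 ⊆ 011011 [E]
  m30 ⊆ -11110,01-110
  m37 ⊆ 100101 [E]
  m46 ⊆ 1-1110 [E]
  m49 ⊆ 1100-1 [E]
  m51 ⊆ 1100-1 [E]
  m62 ⊆ -11110,1-1110,11111-
  m63 ⊆ 11111- [E]
E = {00-100, 001010, 011011, 1-1110, 100101, 1100-1, 11111-}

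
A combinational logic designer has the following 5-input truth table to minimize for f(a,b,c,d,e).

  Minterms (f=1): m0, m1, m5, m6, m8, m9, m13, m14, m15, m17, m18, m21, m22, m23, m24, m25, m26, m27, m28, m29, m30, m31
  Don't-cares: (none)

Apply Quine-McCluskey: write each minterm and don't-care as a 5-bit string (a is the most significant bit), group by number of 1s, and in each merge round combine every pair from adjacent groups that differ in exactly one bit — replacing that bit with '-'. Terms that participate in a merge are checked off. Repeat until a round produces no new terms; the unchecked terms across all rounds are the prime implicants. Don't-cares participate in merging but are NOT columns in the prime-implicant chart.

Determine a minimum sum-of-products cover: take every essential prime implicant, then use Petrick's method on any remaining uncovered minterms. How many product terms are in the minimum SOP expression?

Round 0: 00000✓ 00001✓ 00101✓ 00110✓ 01000✓ 01001✓ 01101✓ 01110✓ 01111✓ 10001✓ 10010✓ 10101✓ 10110✓ 10111✓ 11000✓ 11001✓ 11010✓ 11011✓ 11100✓ 11101✓ 11110✓ 11111✓
Round 1: -0001✓ -0101✓ -0110✓ -1000✓ -1001✓ -1101✓ -1110✓ -1111✓ 0-000✓ 0-001✓ 0-101✓ 0-110✓ 00-01✓ 0000-✓ 01-01✓ 0100-✓ 011-1✓ 0111-✓ 1-001✓ 1-010✓ 1-101✓ 1-110✓ 1-111✓ 10-01✓ 10-10✓ 101-1✓ 1011-✓ 11-00✓ 11-01✓ 11-10✓ 11-11✓ 110-0✓ 110-1✓ 1100-✓ 1101-✓ 111-0✓ 111-1✓ 1110-✓ 1111-✓
Round 2: --001✓ --101✓ --110 -0-01✓ -1-01✓ -100- -11-1 -111- 0--01✓ 0-00- 1--01✓ 1--10 1-1-1 1-11- 11--0✓ 11--1✓ 11-0-✓ 11-1-✓ 110--✓ 111--✓
Round 3: ---01 11---
PIs = {---01, --110, -100-, -11-1, -111-, 0-00-, 1--10, 1-1-1, 1-11-, 11---}
Coverage chart:
  m0: 0-00- ←essential
  m1: ---01,0-00-
  m5: ---01 ←essential
  m6: --110 ←essential
  m8: -100-,0-00-
  m9: ---01,-100-,0-00-
  m13: ---01,-11-1
  m14: --110,-111-
  m15: -11-1,-111-
  m17: ---01 ←essential
  m18: 1--10 ←essential
  m21: ---01,1-1-1
  m22: --110,1--10,1-11-
  m23: 1-1-1,1-11-
  m24: -100-,11---
  m25: ---01,-100-,11---
  m26: 1--10,11---
  m27: 11--- ←essential
  m28: 11--- ←essential
  m29: ---01,-11-1,1-1-1,11---
  m30: --110,-111-,1--10,1-11-,11---
  m31: -11-1,-111-,1-1-1,1-11-,11---
Essential: ---01, --110, 0-00-, 1--10, 11---
Petrick residual → -11-1, 1-1-1
Min cover (7 terms): d'e + cde' + bce + a'c'd' + ade' + ace + ab

7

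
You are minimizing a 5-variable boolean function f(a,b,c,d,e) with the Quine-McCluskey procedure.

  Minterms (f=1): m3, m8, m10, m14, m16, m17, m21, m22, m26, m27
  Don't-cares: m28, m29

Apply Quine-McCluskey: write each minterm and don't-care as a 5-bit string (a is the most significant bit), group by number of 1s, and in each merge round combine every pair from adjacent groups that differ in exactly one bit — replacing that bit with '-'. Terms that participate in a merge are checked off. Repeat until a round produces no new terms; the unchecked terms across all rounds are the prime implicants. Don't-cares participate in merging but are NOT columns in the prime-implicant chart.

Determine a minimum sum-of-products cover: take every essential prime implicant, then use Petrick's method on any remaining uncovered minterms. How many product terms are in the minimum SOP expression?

7

Round 0: 00011 01000✓ 01010✓ 01110✓ 10000✓ 10001✓ 10101✓ 10110 11010✓ 11011✓ 11100✓ 11101✓
Round 1: -1010 01-10 010-0 1-101 10-01 1000- 1101- 1110-
PIs = {-1010, 00011, 01-10, 010-0, 1-101, 10-01, 1000-, 10110, 1101-, 1110-}
Coverage chart:
  m3: 00011 ←essential
  m8: 010-0 ←essential
  m10: -1010,01-10,010-0
  m14: 01-10 ←essential
  m16: 1000- ←essential
  m17: 10-01,1000-
  m21: 1-101,10-01
  m22: 10110 ←essential
  m26: -1010,1101-
  m27: 1101- ←essential
Essential: 00011, 01-10, 010-0, 1000-, 10110, 1101-
Petrick residual → 1-101
Min cover (7 terms): a'b'c'de + a'bde' + a'bc'e' + acd'e + ab'c'd' + ab'cde' + abc'd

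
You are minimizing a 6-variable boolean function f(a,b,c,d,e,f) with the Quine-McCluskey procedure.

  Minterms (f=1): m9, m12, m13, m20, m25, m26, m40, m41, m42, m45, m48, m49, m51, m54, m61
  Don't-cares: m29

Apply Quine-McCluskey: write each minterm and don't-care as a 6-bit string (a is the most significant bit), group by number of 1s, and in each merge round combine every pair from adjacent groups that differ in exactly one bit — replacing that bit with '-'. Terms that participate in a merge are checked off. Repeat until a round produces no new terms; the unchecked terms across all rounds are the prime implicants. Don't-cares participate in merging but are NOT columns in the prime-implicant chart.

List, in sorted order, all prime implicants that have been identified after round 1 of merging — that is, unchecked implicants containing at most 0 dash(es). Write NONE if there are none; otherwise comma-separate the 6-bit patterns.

[col 0] 001001*, 001100*, 001101*, 010100, 011001*, 011010, 011101*, 101000*, 101001*, 101010*, 101101*, 110000*, 110001*, 110011*, 110110, 111101*
[col 1] -01001*, -01101*, -11101*, 0-1001*, 0-1101*, 001-01*, 00110-, 011-01*, 1-1101*, 101-01*, 1010-0, 10100-, 1100-1, 11000-
[col 2] --1101, -01-01, 0-1-01
Prime implicants: --1101, -01-01, 0-1-01, 00110-, 010100, 011010, 1010-0, 10100-, 1100-1, 11000-, 110110

010100, 011010, 110110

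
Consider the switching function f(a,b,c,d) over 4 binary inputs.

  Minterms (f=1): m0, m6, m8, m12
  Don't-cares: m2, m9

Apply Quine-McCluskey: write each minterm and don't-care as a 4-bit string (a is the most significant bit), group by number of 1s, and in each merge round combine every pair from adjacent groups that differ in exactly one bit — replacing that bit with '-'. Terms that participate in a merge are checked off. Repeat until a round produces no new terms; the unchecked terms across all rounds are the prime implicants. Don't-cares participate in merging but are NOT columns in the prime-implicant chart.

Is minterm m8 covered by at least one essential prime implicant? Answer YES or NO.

YES

size-2^0 implicants → 0000(✓)  0010(✓)  0110(✓)  1000(✓)  1001(✓)  1100(✓)
size-2^1 implicants → -000  0-10  00-0  1-00  100-
Unchecked terms (primes): -000, 0-10, 00-0, 1-00, 100-
Minterm coverage:
  m0 ⊆ -000,00-0
  m6 ⊆ 0-10 [E]
  m8 ⊆ -000,1-00,100-
  m12 ⊆ 1-00 [E]
E = {0-10, 1-00}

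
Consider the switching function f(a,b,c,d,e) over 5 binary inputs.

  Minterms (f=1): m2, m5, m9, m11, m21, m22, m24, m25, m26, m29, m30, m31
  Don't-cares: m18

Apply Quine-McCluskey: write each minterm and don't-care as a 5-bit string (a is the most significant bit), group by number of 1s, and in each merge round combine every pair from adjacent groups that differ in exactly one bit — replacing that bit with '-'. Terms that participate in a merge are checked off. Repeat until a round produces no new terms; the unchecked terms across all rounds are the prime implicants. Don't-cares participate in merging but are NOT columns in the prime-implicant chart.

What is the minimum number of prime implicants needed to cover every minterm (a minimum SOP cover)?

6

Round 0: 00010✓ 00101✓ 01001✓ 01011✓ 10010✓ 10101✓ 10110✓ 11000✓ 11001✓ 11010✓ 11101✓ 11110✓ 11111✓
Round 1: -0010 -0101 -1001 010-1 1-010✓ 1-101 1-110✓ 10-10✓ 11-01 11-10✓ 110-0 1100- 111-1 1111-
Round 2: 1--10
PIs = {-0010, -0101, -1001, 010-1, 1--10, 1-101, 11-01, 110-0, 1100-, 111-1, 1111-}
Coverage chart:
  m2: -0010 ←essential
  m5: -0101 ←essential
  m9: -1001,010-1
  m11: 010-1 ←essential
  m21: -0101,1-101
  m22: 1--10 ←essential
  m24: 110-0,1100-
  m25: -1001,11-01,1100-
  m26: 1--10,110-0
  m29: 1-101,11-01,111-1
  m30: 1--10,1111-
  m31: 111-1,1111-
Essential: -0010, -0101, 010-1, 1--10
Petrick residual → 1100-, 111-1
Min cover (6 terms): b'c'de' + b'cd'e + a'bc'e + ade' + abc'd' + abce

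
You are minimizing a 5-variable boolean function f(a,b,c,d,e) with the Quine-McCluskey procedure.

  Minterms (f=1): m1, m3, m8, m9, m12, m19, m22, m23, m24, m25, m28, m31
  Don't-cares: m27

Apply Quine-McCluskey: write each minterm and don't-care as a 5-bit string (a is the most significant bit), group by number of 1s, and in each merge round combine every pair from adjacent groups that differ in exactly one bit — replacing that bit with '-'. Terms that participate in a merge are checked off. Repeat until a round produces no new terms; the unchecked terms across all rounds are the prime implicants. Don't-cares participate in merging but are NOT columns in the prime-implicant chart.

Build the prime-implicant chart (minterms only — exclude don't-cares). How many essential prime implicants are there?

3

Round 0: 00001✓ 00011✓ 01000✓ 01001✓ 01100✓ 10011✓ 10110✓ 10111✓ 11000✓ 11001✓ 11011✓ 11100✓ 11111✓
Round 1: -0011 -1000✓ -1001✓ -1100✓ 0-001 000-1 01-00✓ 0100-✓ 1-011✓ 1-111✓ 10-11✓ 1011- 11-00✓ 11-11✓ 110-1 1100-✓
Round 2: -1-00 -100- 1--11
PIs = {-0011, -1-00, -100-, 0-001, 000-1, 1--11, 1011-, 110-1}
Coverage chart:
  m1: 0-001,000-1
  m3: -0011,000-1
  m8: -1-00,-100-
  m9: -100-,0-001
  m12: -1-00 ←essential
  m19: -0011,1--11
  m22: 1011- ←essential
  m23: 1--11,1011-
  m24: -1-00,-100-
  m25: -100-,110-1
  m28: -1-00 ←essential
  m31: 1--11 ←essential
Essential: -1-00, 1--11, 1011-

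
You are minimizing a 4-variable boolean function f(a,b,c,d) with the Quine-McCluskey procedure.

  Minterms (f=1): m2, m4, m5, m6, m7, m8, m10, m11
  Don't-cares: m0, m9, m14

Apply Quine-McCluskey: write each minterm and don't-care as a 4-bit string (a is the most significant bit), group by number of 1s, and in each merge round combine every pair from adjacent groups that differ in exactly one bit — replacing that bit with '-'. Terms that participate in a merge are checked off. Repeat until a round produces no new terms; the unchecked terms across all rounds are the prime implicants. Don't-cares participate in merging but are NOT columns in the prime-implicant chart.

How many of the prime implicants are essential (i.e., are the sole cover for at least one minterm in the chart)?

[col 0] 0000*, 0010*, 0100*, 0101*, 0110*, 0111*, 1000*, 1001*, 1010*, 1011*, 1110*
[col 1] -000*, -010*, -110*, 0-00*, 0-10*, 00-0*, 01-0*, 01-1*, 010-*, 011-*, 1-10*, 10-0*, 10-1*, 100-*, 101-*
[col 2] --10, -0-0, 0--0, 01--, 10--
Prime implicants: --10, -0-0, 0--0, 01--, 10--
PI chart (minterm → PIs covering it):
  2 | --10,-0-0,0--0
  4 | 0--0,01--
  5 | 01--  (sole → essential)
  6 | --10,0--0,01--
  7 | 01--  (sole → essential)
  8 | -0-0,10--
  10 | --10,-0-0,10--
  11 | 10--  (sole → essential)
Essential prime implicants: 01--, 10--

2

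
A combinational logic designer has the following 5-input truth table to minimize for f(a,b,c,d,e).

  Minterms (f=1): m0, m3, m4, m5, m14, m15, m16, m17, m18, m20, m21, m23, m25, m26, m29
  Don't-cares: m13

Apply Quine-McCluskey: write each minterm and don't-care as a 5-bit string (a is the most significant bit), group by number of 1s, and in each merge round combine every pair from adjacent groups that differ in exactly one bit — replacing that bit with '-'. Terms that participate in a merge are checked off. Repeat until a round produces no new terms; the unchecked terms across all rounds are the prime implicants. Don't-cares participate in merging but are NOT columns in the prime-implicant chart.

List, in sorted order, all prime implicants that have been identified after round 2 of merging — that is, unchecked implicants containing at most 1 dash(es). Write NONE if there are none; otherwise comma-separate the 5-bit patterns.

00011, 011-1, 0111-, 1-010, 100-0, 101-1

Round 0: 00000✓ 00011 00100✓ 00101✓ 01101✓ 01110✓ 01111✓ 10000✓ 10001✓ 10010✓ 10100✓ 10101✓ 10111✓ 11001✓ 11010✓ 11101✓
Round 1: -0000✓ -0100✓ -0101✓ -1101✓ 0-101✓ 00-00✓ 0010-✓ 011-1 0111- 1-001✓ 1-010 1-101✓ 10-00✓ 10-01✓ 100-0 1000-✓ 101-1 1010-✓ 11-01✓
Round 2: --101 -0-00 -010- 1--01 10-0-
PIs = {--101, -0-00, -010-, 00011, 011-1, 0111-, 1--01, 1-010, 10-0-, 100-0, 101-1}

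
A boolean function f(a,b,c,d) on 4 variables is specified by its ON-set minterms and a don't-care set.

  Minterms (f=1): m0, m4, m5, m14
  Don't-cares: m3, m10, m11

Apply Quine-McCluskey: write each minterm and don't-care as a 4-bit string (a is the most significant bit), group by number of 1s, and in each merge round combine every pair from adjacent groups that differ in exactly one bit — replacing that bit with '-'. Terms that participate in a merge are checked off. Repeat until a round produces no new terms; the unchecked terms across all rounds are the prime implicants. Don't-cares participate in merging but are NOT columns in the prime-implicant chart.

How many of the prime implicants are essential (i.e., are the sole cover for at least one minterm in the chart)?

3

size-2^0 implicants → 0000(✓)  0011(✓)  0100(✓)  0101(✓)  1010(✓)  1011(✓)  1110(✓)
size-2^1 implicants → -011  0-00  010-  1-10  101-
Unchecked terms (primes): -011, 0-00, 010-, 1-10, 101-
Minterm coverage:
  m0 ⊆ 0-00 [E]
  m4 ⊆ 0-00,010-
  m5 ⊆ 010- [E]
  m14 ⊆ 1-10 [E]
E = {0-00, 010-, 1-10}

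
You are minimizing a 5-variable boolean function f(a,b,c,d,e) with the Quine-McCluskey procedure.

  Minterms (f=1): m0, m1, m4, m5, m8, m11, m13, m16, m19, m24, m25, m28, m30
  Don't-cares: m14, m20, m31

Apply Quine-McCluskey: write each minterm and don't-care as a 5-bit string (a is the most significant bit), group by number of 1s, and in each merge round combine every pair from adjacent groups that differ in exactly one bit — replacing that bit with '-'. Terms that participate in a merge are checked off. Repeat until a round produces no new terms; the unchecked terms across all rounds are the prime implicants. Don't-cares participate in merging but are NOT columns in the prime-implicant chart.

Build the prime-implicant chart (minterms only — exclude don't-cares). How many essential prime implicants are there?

Round 0: 00000✓ 00001✓ 00100✓ 00101✓ 01000✓ 01011 01101✓ 01110✓ 10000✓ 10011 10100✓ 11000✓ 11001✓ 11100✓ 11110✓ 11111✓
Round 1: -0000✓ -0100✓ -1000✓ -1110 0-000✓ 0-101 00-00✓ 00-01✓ 0000-✓ 0010-✓ 1-000✓ 1-100✓ 10-00✓ 11-00✓ 1100- 111-0 1111-
Round 2: --000 -0-00 00-0- 1--00
PIs = {--000, -0-00, -1110, 0-101, 00-0-, 01011, 1--00, 10011, 1100-, 111-0, 1111-}
Coverage chart:
  m0: --000,-0-00,00-0-
  m1: 00-0- ←essential
  m4: -0-00,00-0-
  m5: 0-101,00-0-
  m8: --000 ←essential
  m11: 01011 ←essential
  m13: 0-101 ←essential
  m16: --000,-0-00,1--00
  m19: 10011 ←essential
  m24: --000,1--00,1100-
  m25: 1100- ←essential
  m28: 1--00,111-0
  m30: -1110,111-0,1111-
Essential: --000, 0-101, 00-0-, 01011, 10011, 1100-

6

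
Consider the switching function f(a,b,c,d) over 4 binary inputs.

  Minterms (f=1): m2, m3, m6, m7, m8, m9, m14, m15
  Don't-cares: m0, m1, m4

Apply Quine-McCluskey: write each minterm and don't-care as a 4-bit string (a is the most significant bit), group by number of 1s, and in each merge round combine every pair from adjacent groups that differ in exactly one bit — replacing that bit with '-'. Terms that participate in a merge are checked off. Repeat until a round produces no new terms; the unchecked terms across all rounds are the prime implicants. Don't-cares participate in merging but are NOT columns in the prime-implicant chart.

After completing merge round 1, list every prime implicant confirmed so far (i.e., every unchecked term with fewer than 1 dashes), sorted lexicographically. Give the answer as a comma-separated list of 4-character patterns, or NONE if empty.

NONE

size-2^0 implicants → 0000(✓)  0001(✓)  0010(✓)  0011(✓)  0100(✓)  0110(✓)  0111(✓)  1000(✓)  1001(✓)  1110(✓)  1111(✓)
size-2^1 implicants → -000(✓)  -001(✓)  -110(✓)  -111(✓)  0-00(✓)  0-10(✓)  0-11(✓)  00-0(✓)  00-1(✓)  000-(✓)  001-(✓)  01-0(✓)  011-(✓)  100-(✓)  111-(✓)
size-2^2 implicants → -00-  -11-  0--0  0-1-  00--
Unchecked terms (primes): -00-, -11-, 0--0, 0-1-, 00--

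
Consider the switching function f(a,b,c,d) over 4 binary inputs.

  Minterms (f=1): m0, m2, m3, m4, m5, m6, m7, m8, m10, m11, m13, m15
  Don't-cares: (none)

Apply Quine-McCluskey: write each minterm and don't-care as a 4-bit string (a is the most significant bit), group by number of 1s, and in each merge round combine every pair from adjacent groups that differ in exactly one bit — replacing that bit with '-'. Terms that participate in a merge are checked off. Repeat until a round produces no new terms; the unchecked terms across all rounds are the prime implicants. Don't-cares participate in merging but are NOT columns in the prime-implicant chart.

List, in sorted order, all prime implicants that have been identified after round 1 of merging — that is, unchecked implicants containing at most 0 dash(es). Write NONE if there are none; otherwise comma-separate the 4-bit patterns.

[col 0] 0000*, 0010*, 0011*, 0100*, 0101*, 0110*, 0111*, 1000*, 1010*, 1011*, 1101*, 1111*
[col 1] -000*, -010*, -011*, -101*, -111*, 0-00*, 0-10*, 0-11*, 00-0*, 001-*, 01-0*, 01-1*, 010-*, 011-*, 1-11*, 10-0*, 101-*, 11-1*
[col 2] --11, -0-0, -01-, -1-1, 0--0, 0-1-, 01--
Prime implicants: --11, -0-0, -01-, -1-1, 0--0, 0-1-, 01--

NONE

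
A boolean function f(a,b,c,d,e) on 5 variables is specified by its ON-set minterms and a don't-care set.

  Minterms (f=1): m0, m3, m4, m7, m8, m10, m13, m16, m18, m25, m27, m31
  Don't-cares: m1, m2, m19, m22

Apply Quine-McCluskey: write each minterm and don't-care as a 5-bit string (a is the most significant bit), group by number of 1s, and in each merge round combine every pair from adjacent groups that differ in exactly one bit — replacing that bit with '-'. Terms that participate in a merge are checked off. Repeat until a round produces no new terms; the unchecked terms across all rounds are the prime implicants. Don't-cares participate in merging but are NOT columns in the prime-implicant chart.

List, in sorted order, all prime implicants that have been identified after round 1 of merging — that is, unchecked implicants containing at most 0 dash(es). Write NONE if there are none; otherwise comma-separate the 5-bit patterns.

01101

size-2^0 implicants → 00000(✓)  00001(✓)  00010(✓)  00011(✓)  00100(✓)  00111(✓)  01000(✓)  01010(✓)  01101  10000(✓)  10010(✓)  10011(✓)  10110(✓)  11001(✓)  11011(✓)  11111(✓)
size-2^1 implicants → -0000(✓)  -0010(✓)  -0011(✓)  0-000(✓)  0-010(✓)  00-00  00-11  000-0(✓)  000-1(✓)  0000-(✓)  0001-(✓)  010-0(✓)  1-011  10-10  100-0(✓)  1001-(✓)  11-11  110-1
size-2^2 implicants → -00-0  -001-  0-0-0  000--
Unchecked terms (primes): -00-0, -001-, 0-0-0, 00-00, 00-11, 000--, 01101, 1-011, 10-10, 11-11, 110-1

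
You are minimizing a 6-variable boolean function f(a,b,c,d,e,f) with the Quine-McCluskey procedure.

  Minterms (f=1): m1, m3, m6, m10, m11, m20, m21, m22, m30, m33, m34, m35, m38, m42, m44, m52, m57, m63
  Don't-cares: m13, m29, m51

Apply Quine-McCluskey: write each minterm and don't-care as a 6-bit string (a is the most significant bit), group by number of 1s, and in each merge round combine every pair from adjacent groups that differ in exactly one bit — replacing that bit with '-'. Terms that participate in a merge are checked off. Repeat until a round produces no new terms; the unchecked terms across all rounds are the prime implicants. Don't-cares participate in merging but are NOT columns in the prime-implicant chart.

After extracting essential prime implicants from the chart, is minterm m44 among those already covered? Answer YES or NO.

[col 0] 000001*, 000011*, 000110*, 001010*, 001011*, 001101*, 010100*, 010101*, 010110*, 011101*, 011110*, 100001*, 100010*, 100011*, 100110*, 101010*, 101100, 110011*, 110100*, 111001, 111111
[col 1] -00001*, -00011*, -00110, -01010, -10100, 0-0110, 0-1101, 00-011, 0000-1*, 00101-, 01-101, 01-110, 0101-0, 01010-, 1-0011, 10-010, 100-10, 1000-1*, 10001-
[col 2] -000-1
Prime implicants: -000-1, -00110, -01010, -10100, 0-0110, 0-1101, 00-011, 00101-, 01-101, 01-110, 0101-0, 01010-, 1-0011, 10-010, 100-10, 10001-, 101100, 111001, 111111
PI chart (minterm → PIs covering it):
  1 | -000-1  (sole → essential)
  3 | -000-1,00-011
  6 | -00110,0-0110
  10 | -01010,00101-
  11 | 00-011,00101-
  20 | -10100,0101-0,01010-
  21 | 01-101,01010-
  22 | 0-0110,01-110,0101-0
  30 | 01-110  (sole → essential)
  33 | -000-1  (sole → essential)
  34 | 10-010,100-10,10001-
  35 | -000-1,1-0011,10001-
  38 | -00110,100-10
  42 | -01010,10-010
  44 | 101100  (sole → essential)
  52 | -10100  (sole → essential)
  57 | 111001  (sole → essential)
  63 | 111111  (sole → essential)
Essential prime implicants: -000-1, -10100, 01-110, 101100, 111001, 111111

YES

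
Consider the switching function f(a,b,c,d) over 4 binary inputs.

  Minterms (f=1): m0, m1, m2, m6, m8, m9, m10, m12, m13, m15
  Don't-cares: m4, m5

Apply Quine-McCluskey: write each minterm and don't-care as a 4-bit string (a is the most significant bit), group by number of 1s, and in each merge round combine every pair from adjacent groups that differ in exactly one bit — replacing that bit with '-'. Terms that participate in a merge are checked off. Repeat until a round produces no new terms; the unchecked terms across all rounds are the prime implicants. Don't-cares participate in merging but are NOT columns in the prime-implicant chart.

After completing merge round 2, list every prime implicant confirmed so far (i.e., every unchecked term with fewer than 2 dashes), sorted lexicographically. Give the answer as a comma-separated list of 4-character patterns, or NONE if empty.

11-1

size-2^0 implicants → 0000(✓)  0001(✓)  0010(✓)  0100(✓)  0101(✓)  0110(✓)  1000(✓)  1001(✓)  1010(✓)  1100(✓)  1101(✓)  1111(✓)
size-2^1 implicants → -000(✓)  -001(✓)  -010(✓)  -100(✓)  -101(✓)  0-00(✓)  0-01(✓)  0-10(✓)  00-0(✓)  000-(✓)  01-0(✓)  010-(✓)  1-00(✓)  1-01(✓)  10-0(✓)  100-(✓)  11-1  110-(✓)
size-2^2 implicants → --00(✓)  --01(✓)  -0-0  -00-(✓)  -10-(✓)  0--0  0-0-(✓)  1-0-(✓)
size-2^3 implicants → --0-
Unchecked terms (primes): --0-, -0-0, 0--0, 11-1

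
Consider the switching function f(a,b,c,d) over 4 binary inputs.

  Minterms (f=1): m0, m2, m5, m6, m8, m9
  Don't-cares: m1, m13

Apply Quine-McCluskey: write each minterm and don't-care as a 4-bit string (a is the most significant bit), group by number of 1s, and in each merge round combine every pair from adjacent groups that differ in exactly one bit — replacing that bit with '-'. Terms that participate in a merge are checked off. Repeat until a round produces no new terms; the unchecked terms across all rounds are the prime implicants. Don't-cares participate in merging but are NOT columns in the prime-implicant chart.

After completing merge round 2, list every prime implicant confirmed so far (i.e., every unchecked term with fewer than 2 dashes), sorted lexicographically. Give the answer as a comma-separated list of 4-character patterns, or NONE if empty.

size-2^0 implicants → 0000(✓)  0001(✓)  0010(✓)  0101(✓)  0110(✓)  1000(✓)  1001(✓)  1101(✓)
size-2^1 implicants → -000(✓)  -001(✓)  -101(✓)  0-01(✓)  0-10  00-0  000-(✓)  1-01(✓)  100-(✓)
size-2^2 implicants → --01  -00-
Unchecked terms (primes): --01, -00-, 0-10, 00-0

0-10, 00-0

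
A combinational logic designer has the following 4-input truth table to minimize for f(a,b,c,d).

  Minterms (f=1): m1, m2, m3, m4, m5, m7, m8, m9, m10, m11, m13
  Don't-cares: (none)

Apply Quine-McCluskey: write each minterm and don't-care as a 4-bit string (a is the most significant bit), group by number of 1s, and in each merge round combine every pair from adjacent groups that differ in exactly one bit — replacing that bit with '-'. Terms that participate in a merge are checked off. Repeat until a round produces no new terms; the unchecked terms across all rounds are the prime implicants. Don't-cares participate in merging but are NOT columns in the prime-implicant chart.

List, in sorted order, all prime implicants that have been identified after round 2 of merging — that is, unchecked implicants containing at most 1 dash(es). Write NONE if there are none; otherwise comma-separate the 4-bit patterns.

size-2^0 implicants → 0001(✓)  0010(✓)  0011(✓)  0100(✓)  0101(✓)  0111(✓)  1000(✓)  1001(✓)  1010(✓)  1011(✓)  1101(✓)
size-2^1 implicants → -001(✓)  -010(✓)  -011(✓)  -101(✓)  0-01(✓)  0-11(✓)  00-1(✓)  001-(✓)  01-1(✓)  010-  1-01(✓)  10-0(✓)  10-1(✓)  100-(✓)  101-(✓)
size-2^2 implicants → --01  -0-1  -01-  0--1  10--
Unchecked terms (primes): --01, -0-1, -01-, 0--1, 010-, 10--

010-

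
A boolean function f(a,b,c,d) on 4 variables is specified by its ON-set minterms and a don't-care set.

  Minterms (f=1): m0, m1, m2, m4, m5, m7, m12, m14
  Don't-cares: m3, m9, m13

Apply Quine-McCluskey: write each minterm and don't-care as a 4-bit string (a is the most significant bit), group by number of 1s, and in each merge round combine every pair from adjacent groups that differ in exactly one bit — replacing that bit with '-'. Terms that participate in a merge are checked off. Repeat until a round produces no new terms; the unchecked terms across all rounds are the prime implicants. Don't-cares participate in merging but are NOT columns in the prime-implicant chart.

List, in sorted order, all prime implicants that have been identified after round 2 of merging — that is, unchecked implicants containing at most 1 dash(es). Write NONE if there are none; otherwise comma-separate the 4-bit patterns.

11-0

[col 0] 0000*, 0001*, 0010*, 0011*, 0100*, 0101*, 0111*, 1001*, 1100*, 1101*, 1110*
[col 1] -001*, -100*, -101*, 0-00*, 0-01*, 0-11*, 00-0*, 00-1*, 000-*, 001-*, 01-1*, 010-*, 1-01*, 11-0, 110-*
[col 2] --01, -10-, 0--1, 0-0-, 00--
Prime implicants: --01, -10-, 0--1, 0-0-, 00--, 11-0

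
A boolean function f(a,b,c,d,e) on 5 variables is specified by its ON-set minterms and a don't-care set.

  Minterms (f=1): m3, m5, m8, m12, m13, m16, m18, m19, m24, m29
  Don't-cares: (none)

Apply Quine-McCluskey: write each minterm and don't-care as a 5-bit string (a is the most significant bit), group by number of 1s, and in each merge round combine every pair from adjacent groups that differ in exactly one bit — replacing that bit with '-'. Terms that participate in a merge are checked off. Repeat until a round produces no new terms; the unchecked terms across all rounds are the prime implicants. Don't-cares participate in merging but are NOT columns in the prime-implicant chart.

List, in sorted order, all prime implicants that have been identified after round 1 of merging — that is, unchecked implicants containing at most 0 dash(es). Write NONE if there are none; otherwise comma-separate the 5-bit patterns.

[col 0] 00011*, 00101*, 01000*, 01100*, 01101*, 10000*, 10010*, 10011*, 11000*, 11101*
[col 1] -0011, -1000, -1101, 0-101, 01-00, 0110-, 1-000, 100-0, 1001-
Prime implicants: -0011, -1000, -1101, 0-101, 01-00, 0110-, 1-000, 100-0, 1001-

NONE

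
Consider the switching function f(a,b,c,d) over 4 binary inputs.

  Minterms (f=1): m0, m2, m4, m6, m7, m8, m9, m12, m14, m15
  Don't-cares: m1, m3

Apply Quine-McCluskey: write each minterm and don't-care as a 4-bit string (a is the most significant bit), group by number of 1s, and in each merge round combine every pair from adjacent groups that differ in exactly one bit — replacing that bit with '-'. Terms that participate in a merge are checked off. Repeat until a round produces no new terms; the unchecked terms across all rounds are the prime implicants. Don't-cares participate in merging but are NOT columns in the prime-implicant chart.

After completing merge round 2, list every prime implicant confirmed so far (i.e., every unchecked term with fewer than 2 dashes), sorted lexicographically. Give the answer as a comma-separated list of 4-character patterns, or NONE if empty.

[col 0] 0000*, 0001*, 0010*, 0011*, 0100*, 0110*, 0111*, 1000*, 1001*, 1100*, 1110*, 1111*
[col 1] -000*, -001*, -100*, -110*, -111*, 0-00*, 0-10*, 0-11*, 00-0*, 00-1*, 000-*, 001-*, 01-0*, 011-*, 1-00*, 100-*, 11-0*, 111-*
[col 2] --00, -00-, -1-0, -11-, 0--0, 0-1-, 00--
Prime implicants: --00, -00-, -1-0, -11-, 0--0, 0-1-, 00--

NONE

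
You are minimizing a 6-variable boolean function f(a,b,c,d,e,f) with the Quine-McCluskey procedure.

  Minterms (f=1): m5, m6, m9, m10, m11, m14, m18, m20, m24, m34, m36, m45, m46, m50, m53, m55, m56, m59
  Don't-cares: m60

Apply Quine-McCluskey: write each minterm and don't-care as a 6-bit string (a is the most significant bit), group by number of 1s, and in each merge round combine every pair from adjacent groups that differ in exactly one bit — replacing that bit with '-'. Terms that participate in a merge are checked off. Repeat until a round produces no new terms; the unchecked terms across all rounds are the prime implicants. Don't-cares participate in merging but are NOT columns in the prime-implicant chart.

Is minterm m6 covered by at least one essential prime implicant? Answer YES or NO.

YES

size-2^0 implicants → 000101  000110(✓)  001001(✓)  001010(✓)  001011(✓)  001110(✓)  010010(✓)  010100  011000(✓)  100010(✓)  100100  101101  101110(✓)  110010(✓)  110101(✓)  110111(✓)  111000(✓)  111011  111100(✓)
size-2^1 implicants → -01110  -10010  -11000  00-110  001-10  0010-1  00101-  1-0010  1101-1  111-00
Unchecked terms (primes): -01110, -10010, -11000, 00-110, 000101, 001-10, 0010-1, 00101-, 010100, 1-0010, 100100, 101101, 1101-1, 111-00, 111011
Minterm coverage:
  m5 ⊆ 000101 [E]
  m6 ⊆ 00-110 [E]
  m9 ⊆ 0010-1 [E]
  m10 ⊆ 001-10,00101-
  m11 ⊆ 0010-1,00101-
  m14 ⊆ -01110,00-110,001-10
  m18 ⊆ -10010 [E]
  m20 ⊆ 010100 [E]
  m24 ⊆ -11000 [E]
  m34 ⊆ 1-0010 [E]
  m36 ⊆ 100100 [E]
  m45 ⊆ 101101 [E]
  m46 ⊆ -01110 [E]
  m50 ⊆ -10010,1-0010
  m53 ⊆ 1101-1 [E]
  m55 ⊆ 1101-1 [E]
  m56 ⊆ -11000,111-00
  m59 ⊆ 111011 [E]
E = {-01110, -10010, -11000, 00-110, 000101, 0010-1, 010100, 1-0010, 100100, 101101, 1101-1, 111011}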